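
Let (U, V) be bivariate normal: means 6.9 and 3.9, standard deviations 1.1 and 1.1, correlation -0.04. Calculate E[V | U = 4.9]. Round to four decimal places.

3.9800

For a bivariate normal, E[V | U=x] = μ_V + ρ·(σ_V/σ_U)·(x − μ_U).
E[V | U=4.9] = 3.9 + (-0.04)·(1.1/1.1)·(4.9 − (6.9)) = 3.9 + (-0.04)·(-2) = 3.9800.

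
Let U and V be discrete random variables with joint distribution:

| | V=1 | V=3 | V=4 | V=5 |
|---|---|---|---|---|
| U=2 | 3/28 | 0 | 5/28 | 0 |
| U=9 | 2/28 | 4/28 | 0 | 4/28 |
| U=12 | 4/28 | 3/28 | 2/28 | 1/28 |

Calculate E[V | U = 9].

P(U = 9) = 5/14.
Σ V·P over the event = 1·(2/28) + 3·(4/28) + 5·(4/28) = 17/14.
E[V | U = 9] = (17/14) / (5/14) = 17/5.

17/5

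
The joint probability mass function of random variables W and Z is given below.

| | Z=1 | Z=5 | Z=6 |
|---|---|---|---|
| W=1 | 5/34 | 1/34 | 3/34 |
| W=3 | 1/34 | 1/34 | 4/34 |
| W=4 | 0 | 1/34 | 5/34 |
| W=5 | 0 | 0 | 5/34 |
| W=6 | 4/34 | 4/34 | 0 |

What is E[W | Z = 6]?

P(Z = 6) = 1/2.
Σ W·P over the event = 1·(3/34) + 3·(4/34) + 4·(5/34) + 5·(5/34) = 30/17.
E[W | Z = 6] = (30/17) / (1/2) = 60/17.

60/17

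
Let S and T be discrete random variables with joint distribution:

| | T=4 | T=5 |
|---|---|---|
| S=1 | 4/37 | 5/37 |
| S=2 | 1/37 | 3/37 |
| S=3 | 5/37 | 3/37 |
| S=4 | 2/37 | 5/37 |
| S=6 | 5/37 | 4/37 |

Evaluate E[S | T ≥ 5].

16/5

P(T ≥ 5) = 20/37.
Σ S·P over the event = 1·(5/37) + 2·(3/37) + 3·(3/37) + 4·(5/37) + 6·(4/37) = 64/37.
E[S | T ≥ 5] = (64/37) / (20/37) = 16/5.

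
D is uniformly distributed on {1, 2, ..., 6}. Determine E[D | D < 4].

Given D < 4, D is equally likely to be any of {1, 2, 3}.
E[D | D < 4] = (1 + 2 + 3) / 3 = 2.

2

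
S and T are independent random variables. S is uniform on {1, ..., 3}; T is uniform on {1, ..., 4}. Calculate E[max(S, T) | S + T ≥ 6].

11/3

P(S + T ≥ 6) = 1/4.
Summing max(S,T)·P(x,y) over outcomes with S + T ≥ 6 gives 11/12.
E[max(S, T) | S + T ≥ 6] = (11/12) / (1/4) = 11/3.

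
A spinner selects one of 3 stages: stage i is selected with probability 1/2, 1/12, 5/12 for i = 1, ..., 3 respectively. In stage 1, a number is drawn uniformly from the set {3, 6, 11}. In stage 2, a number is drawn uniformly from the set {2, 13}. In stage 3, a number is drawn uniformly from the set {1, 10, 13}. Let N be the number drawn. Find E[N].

E[N | stage 1] = (3+6+11)/3 = 20/3.
E[N | stage 2] = (2+13)/2 = 15/2.
E[N | stage 3] = (1+10+13)/3 = 8.
E[N] = (1/2)·(20/3) + (1/12)·(15/2) + (5/12)·(8) = 175/24.

175/24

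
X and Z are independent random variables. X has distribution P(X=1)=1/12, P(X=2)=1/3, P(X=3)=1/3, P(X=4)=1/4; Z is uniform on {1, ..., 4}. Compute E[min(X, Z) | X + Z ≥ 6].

59/21

P(X + Z ≥ 6) = 7/16.
Summing min(X,Z)·P(x,y) over outcomes with X + Z ≥ 6 gives 59/48.
E[min(X, Z) | X + Z ≥ 6] = (59/48) / (7/16) = 59/21.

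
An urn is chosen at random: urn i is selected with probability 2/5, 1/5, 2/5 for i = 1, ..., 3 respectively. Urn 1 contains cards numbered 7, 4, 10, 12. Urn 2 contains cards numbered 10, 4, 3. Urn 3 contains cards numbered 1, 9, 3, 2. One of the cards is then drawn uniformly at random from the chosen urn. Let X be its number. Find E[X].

E[X | urn 1] = (7+4+10+12)/4 = 33/4.
E[X | urn 2] = (10+4+3)/3 = 17/3.
E[X | urn 3] = (1+9+3+2)/4 = 15/4.
By the law of total expectation,
E[X] = (2/5)·(33/4) + (1/5)·(17/3) + (2/5)·(15/4) = 89/15.

89/15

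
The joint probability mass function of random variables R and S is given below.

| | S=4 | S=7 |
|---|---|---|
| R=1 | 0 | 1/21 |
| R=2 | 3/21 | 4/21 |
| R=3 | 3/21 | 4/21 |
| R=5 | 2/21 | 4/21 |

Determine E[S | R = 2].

40/7

P(R = 2) = 1/3.
Σ S·P over the event = 4·(3/21) + 7·(4/21) = 40/21.
E[S | R = 2] = (40/21) / (1/3) = 40/7.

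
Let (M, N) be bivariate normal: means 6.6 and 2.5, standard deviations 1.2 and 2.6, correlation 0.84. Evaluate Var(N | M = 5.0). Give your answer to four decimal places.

1.9901

The conditional variance in a bivariate normal is σ_N²(1 − ρ²), independent of x.
Var(N | M=5.0) = (2.6)²·(1 − (0.84)²) = 6.76·0.2944 = 1.9901.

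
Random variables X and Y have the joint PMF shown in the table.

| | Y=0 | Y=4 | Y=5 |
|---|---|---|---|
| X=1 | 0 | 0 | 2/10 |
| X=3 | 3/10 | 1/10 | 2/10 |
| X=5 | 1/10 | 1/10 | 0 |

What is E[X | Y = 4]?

4

P(Y = 4) = 1/5.
Σ X·P over the event = 3·(1/10) + 5·(1/10) = 4/5.
E[X | Y = 4] = (4/5) / (1/5) = 4.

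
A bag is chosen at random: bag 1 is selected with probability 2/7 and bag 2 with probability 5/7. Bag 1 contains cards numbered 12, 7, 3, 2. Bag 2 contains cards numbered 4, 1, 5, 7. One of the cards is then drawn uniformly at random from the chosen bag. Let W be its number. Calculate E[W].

19/4

E[W | bag 1] = (12+7+3+2)/4 = 6.
E[W | bag 2] = (4+1+5+7)/4 = 17/4.
By the law of total expectation,
E[W] = (2/7)·(6) + (5/7)·(17/4) = 19/4.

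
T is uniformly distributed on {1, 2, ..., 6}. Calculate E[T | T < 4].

2

Given T < 4, T is equally likely to be any of {1, 2, 3}.
E[T | T < 4] = (1 + 2 + 3) / 3 = 2.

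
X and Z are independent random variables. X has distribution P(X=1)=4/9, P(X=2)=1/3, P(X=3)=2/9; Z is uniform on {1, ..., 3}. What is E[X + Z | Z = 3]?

P(Z = 3) = 1/3.
Summing (X+Z)·P(x,y) over outcomes with Z = 3 gives 43/27.
E[X + Z | Z = 3] = (43/27) / (1/3) = 43/9.

43/9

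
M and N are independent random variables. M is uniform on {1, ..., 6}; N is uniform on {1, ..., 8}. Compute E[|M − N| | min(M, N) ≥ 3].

11/6

P(min(M, N) ≥ 3) = 1/2.
Summing |M−N|·P(x,y) over outcomes with min(M, N) ≥ 3 gives 11/12.
E[|M − N| | min(M, N) ≥ 3] = (11/12) / (1/2) = 11/6.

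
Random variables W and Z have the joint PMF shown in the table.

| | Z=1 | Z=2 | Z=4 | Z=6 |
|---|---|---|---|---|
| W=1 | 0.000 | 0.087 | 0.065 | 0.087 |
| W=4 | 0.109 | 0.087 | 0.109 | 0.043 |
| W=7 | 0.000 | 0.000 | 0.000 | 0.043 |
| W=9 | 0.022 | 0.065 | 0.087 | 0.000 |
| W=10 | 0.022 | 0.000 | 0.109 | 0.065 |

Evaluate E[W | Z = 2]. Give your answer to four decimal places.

P(Z = 2) = 0.239.
Σ W·P over the event = 1·(0.087) + 4·(0.087) + 9·(0.065) = 1.020.
E[W | Z = 2] = (1.020) / (0.239) = 4.2678.

4.2678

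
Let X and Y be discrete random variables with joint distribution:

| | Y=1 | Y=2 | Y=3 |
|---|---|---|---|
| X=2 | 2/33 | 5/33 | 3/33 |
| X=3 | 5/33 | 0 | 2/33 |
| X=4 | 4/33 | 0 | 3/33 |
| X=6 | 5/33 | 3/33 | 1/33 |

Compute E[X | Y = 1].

65/16

P(Y = 1) = 16/33.
Σ X·P over the event = 2·(2/33) + 3·(5/33) + 4·(4/33) + 6·(5/33) = 65/33.
E[X | Y = 1] = (65/33) / (16/33) = 65/16.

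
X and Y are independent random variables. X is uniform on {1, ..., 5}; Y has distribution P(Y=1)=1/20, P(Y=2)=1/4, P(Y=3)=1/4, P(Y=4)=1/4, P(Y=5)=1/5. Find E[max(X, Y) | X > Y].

P(X > Y) = 17/50.
Summing max(X,Y)·P(x,y) over outcomes with X > Y gives 36/25.
E[max(X, Y) | X > Y] = (36/25) / (17/50) = 72/17.

72/17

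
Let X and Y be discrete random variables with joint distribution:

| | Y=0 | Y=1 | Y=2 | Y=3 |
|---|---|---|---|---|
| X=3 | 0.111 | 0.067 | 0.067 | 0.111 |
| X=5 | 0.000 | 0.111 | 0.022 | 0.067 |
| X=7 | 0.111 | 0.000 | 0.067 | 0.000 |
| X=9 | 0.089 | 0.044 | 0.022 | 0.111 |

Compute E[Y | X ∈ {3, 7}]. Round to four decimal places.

1.2509

P(X ∈ {3, 7}) = 0.534.
Summing Y·P(X=x,Y=y) over the conditioning event gives 0.668.
E[Y | X ∈ {3, 7}] = (0.668) / (0.534) = 1.2509.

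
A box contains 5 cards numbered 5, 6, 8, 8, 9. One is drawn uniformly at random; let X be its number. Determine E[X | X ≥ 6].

P(X ≥ 6) = 4/5.
Σ over the event: 6·1/5 + 8·2/5 + 9·1/5 = 31/5.
E[X | X ≥ 6] = (31/5) / (4/5) = 31/4.

31/4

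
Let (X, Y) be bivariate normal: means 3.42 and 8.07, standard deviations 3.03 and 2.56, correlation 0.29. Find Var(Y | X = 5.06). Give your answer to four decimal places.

6.0024

Var(Y | X=x) = (1 − ρ²)·σ_Y².
Var(Y | X=5.06) = (2.56)²·(1 − (0.29)²) = 6.5536·0.9159 = 6.0024.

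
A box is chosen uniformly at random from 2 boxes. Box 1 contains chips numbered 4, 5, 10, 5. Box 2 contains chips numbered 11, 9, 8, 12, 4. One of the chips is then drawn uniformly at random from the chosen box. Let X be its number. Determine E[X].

37/5

E[X | box 1] = (4+5+10+5)/4 = 6.
E[X | box 2] = (11+9+8+12+4)/5 = 44/5.
E[X] = (1/2)·(6) + (1/2)·(44/5) = 37/5.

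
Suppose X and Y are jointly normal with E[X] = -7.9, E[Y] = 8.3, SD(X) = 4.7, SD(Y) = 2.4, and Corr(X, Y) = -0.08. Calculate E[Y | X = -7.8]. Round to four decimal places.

For a bivariate normal, E[Y | X=x] = μ_Y + ρ·(σ_Y/σ_X)·(x − μ_X).
E[Y | X=-7.8] = 8.3 + (-0.08)·(2.4/4.7)·(-7.8 − (-7.9)) = 8.3 + (-0.040851)·(0.1) = 8.2959.

8.2959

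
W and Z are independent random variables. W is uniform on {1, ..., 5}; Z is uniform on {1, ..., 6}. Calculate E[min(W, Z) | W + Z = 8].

P(W + Z = 8) = 2/15.
Summing min(W,Z)·P(x,y) over outcomes with W + Z = 8 gives 2/5.
E[min(W, Z) | W + Z = 8] = (2/5) / (2/15) = 3.

3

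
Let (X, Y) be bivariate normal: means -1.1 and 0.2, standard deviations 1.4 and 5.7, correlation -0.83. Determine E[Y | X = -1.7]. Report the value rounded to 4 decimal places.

2.2276

E[Y | X=x] = μ_Y + ρ(σ_Y/σ_X)(x − μ_X) for jointly normal variables.
E[Y | X=-1.7] = 0.2 + (-0.83)·(5.7/1.4)·(-1.7 − (-1.1)) = 0.2 + (-3.3793)·(-0.6) = 2.2276.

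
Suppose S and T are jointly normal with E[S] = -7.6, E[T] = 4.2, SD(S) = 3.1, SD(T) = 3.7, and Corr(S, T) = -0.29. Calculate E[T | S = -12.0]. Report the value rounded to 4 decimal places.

For a bivariate normal, E[T | S=x] = μ_T + ρ·(σ_T/σ_S)·(x − μ_S).
E[T | S=-12.0] = 4.2 + (-0.29)·(3.7/3.1)·(-12.0 − (-7.6)) = 4.2 + (-0.34613)·(-4.4) = 5.7230.

5.7230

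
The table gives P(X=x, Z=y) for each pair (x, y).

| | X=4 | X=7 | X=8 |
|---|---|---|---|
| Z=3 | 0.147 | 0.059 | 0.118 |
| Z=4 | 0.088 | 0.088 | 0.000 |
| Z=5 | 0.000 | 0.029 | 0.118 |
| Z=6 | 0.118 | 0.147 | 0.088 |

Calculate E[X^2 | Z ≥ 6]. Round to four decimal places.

41.7082

P(Z ≥ 6) = 0.353.
Σ X^2·P over the event = 16·(0.118) + 49·(0.147) + 64·(0.088) = 14.723.
E[X^2 | Z ≥ 6] = (14.723) / (0.353) = 41.7082.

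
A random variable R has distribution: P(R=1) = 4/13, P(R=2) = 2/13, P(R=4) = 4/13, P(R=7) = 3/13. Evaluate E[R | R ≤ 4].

12/5

P(R ≤ 4) = 10/13.
Σ over the event: 1·4/13 + 2·2/13 + 4·4/13 = 24/13.
E[R | R ≤ 4] = (24/13) / (10/13) = 12/5.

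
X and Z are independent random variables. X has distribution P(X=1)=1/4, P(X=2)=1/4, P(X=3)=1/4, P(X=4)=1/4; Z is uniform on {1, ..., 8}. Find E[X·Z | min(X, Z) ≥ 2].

P(min(X, Z) ≥ 2) = 21/32.
Summing XZ·P(x,y) over outcomes with min(X, Z) ≥ 2 gives 315/32.
E[X·Z | min(X, Z) ≥ 2] = (315/32) / (21/32) = 15.

15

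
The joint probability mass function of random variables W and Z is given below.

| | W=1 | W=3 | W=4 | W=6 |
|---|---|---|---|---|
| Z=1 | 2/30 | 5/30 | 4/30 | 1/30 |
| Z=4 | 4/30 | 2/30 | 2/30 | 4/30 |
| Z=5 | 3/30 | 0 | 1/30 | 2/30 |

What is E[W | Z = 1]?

13/4

P(Z = 1) = 2/5.
Summing W·P(W=x,Z=y) over the conditioning event gives 13/10.
E[W | Z = 1] = (13/10) / (2/5) = 13/4.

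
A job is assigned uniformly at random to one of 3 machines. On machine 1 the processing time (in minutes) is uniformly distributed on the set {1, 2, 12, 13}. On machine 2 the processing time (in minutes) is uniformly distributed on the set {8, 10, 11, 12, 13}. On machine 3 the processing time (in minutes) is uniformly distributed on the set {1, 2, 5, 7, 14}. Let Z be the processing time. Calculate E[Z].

E[Z | machine 1] = (1+2+12+13)/4 = 7.
E[Z | machine 2] = (8+10+11+12+13)/5 = 54/5.
E[Z | machine 3] = (1+2+5+7+14)/5 = 29/5.
By the law of total expectation,
E[Z] = (1/3)·(7) + (1/3)·(54/5) + (1/3)·(29/5) = 118/15.

118/15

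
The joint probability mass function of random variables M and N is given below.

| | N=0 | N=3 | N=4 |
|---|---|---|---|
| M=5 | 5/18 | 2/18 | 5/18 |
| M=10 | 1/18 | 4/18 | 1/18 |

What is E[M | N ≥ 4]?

35/6

P(N ≥ 4) = 1/3.
Σ M·P over the event = 5·(5/18) + 10·(1/18) = 35/18.
E[M | N ≥ 4] = (35/18) / (1/3) = 35/6.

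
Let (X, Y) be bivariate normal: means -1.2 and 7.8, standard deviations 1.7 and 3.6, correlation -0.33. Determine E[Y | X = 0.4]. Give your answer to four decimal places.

6.6819

The regression of Y on X has slope ρ·σ_Y/σ_X and passes through (μ_X, μ_Y).
E[Y | X=0.4] = 7.8 + (-0.33)·(3.6/1.7)·(0.4 − (-1.2)) = 7.8 + (-0.69882)·(1.6) = 6.6819.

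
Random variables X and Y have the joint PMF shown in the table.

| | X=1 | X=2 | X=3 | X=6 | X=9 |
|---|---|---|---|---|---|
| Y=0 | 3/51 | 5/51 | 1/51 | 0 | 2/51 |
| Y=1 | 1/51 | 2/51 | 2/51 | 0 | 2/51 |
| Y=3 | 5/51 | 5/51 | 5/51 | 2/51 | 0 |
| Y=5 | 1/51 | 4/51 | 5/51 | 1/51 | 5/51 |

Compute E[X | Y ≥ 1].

73/20

P(Y ≥ 1) = 40/51.
Summing X·P(X=x,Y=y) over the conditioning event gives 146/51.
E[X | Y ≥ 1] = (146/51) / (40/51) = 73/20.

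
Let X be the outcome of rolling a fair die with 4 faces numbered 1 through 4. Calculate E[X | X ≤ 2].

Given X ≤ 2, X is equally likely to be any of {1, 2}.
E[X | X ≤ 2] = (1 + 2) / 2 = 3/2.

3/2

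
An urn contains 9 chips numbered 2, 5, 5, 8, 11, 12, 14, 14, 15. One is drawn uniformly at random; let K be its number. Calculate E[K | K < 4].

P(K < 4) = 1/9.
Σ over the event: 2·1/9 = 2/9.
E[K | K < 4] = (2/9) / (1/9) = 2.

2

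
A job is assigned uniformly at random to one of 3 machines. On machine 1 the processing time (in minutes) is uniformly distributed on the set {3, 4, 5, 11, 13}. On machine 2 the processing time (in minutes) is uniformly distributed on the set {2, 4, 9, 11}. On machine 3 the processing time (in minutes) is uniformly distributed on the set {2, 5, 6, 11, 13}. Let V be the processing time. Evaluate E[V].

E[V | machine 1] = (3+4+5+11+13)/5 = 36/5.
E[V | machine 2] = (2+4+9+11)/4 = 13/2.
E[V | machine 3] = (2+5+6+11+13)/5 = 37/5.
E[V] = (1/3)·(36/5) + (1/3)·(13/2) + (1/3)·(37/5) = 211/30.

211/30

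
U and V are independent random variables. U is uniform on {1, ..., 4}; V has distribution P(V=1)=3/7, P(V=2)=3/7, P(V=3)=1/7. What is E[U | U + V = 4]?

16/7

P(U + V = 4) = 1/4.
Summing U·P(x,y) over outcomes with U + V = 4 gives 4/7.
E[U | U + V = 4] = (4/7) / (1/4) = 16/7.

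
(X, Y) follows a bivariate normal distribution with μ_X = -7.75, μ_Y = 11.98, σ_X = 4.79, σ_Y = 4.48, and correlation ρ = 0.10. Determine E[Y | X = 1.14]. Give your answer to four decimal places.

12.8115

For a bivariate normal, E[Y | X=x] = μ_Y + ρ·(σ_Y/σ_X)·(x − μ_X).
E[Y | X=1.14] = 11.98 + (0.10)·(4.48/4.79)·(1.14 − (-7.75)) = 11.98 + (0.093528)·(8.89) = 12.8115.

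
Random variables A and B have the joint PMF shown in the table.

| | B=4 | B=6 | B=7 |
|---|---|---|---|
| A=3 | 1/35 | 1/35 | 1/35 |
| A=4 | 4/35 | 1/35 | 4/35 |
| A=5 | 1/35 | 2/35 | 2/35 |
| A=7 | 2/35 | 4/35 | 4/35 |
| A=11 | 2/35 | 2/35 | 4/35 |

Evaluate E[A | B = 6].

P(B = 6) = 2/7.
Σ A·P over the event = 3·(1/35) + 4·(1/35) + 5·(2/35) + 7·(4/35) + 11·(2/35) = 67/35.
E[A | B = 6] = (67/35) / (2/7) = 67/10.

67/10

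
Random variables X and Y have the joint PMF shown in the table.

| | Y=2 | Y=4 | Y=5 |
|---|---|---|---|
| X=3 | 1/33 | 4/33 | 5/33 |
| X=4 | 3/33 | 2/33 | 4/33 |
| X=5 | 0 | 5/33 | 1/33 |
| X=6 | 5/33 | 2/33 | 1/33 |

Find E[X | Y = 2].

P(Y = 2) = 3/11.
Σ X·P over the event = 3·(1/33) + 4·(3/33) + 6·(5/33) = 15/11.
E[X | Y = 2] = (15/11) / (3/11) = 5.

5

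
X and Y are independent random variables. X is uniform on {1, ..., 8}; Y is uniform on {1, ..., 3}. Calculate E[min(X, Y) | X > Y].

17/9

P(X > Y) = 3/4.
Summing min(X,Y)·P(x,y) over outcomes with X > Y gives 17/12.
E[min(X, Y) | X > Y] = (17/12) / (3/4) = 17/9.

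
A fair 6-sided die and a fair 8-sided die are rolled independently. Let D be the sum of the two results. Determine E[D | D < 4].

P(D < 4) = 1/16.
Σ over the event: 2·1/48 + 3·1/24 = 1/6.
E[D | D < 4] = (1/6) / (1/16) = 8/3.

8/3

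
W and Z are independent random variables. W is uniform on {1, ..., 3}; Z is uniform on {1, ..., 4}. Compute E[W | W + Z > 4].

P(W + Z > 4) = 1/2.
Summing W·P(x,y) over outcomes with W + Z > 4 gives 7/6.
E[W | W + Z > 4] = (7/6) / (1/2) = 7/3.

7/3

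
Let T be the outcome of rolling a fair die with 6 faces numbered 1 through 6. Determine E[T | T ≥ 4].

Given T ≥ 4, T is equally likely to be any of {4, 5, 6}.
E[T | T ≥ 4] = (4 + 5 + 6) / 3 = 5.

5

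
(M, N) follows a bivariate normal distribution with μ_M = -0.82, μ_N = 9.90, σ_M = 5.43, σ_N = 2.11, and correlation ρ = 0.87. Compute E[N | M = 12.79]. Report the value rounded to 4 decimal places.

For a bivariate normal, E[N | M=x] = μ_N + ρ·(σ_N/σ_M)·(x − μ_M).
E[N | M=12.79] = 9.90 + (0.87)·(2.11/5.43)·(12.79 − (-0.82)) = 9.90 + (0.33807)·(13.61) = 14.5011.

14.5011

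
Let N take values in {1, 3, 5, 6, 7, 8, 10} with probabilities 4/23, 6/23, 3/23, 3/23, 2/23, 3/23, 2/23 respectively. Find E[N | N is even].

P(N is even) = 8/23.
Σ over the event: 6·3/23 + 8·3/23 + 10·2/23 = 62/23.
E[N | N is even] = (62/23) / (8/23) = 31/4.

31/4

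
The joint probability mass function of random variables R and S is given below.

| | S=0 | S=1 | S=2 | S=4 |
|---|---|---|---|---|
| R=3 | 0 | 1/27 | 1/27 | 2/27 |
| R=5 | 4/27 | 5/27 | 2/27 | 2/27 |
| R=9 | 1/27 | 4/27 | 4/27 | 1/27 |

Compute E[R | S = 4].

P(S = 4) = 5/27.
Σ R·P over the event = 3·(2/27) + 5·(2/27) + 9·(1/27) = 25/27.
E[R | S = 4] = (25/27) / (5/27) = 5.

5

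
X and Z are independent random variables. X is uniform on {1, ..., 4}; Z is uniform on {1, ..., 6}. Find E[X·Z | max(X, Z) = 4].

64/7

Outcomes with max(X, Z) = 4: (1,4), (2,4), (3,4), (4,1), (4,2), (4,3), (4,4), each with probability 1/24.
E[X·Z | max(X, Z) = 4] = (4 + 8 + 12 + 4 + 8 + 12 + 16) / 7 = 64/7.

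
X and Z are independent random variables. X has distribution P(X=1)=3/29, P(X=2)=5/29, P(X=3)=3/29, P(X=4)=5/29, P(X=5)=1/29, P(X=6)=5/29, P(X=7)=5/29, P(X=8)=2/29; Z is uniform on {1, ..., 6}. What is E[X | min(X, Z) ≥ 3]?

P(min(X, Z) ≥ 3) = 14/29.
Summing X·P(x,y) over outcomes with min(X, Z) ≥ 3 gives 230/87.
E[X | min(X, Z) ≥ 3] = (230/87) / (14/29) = 115/21.

115/21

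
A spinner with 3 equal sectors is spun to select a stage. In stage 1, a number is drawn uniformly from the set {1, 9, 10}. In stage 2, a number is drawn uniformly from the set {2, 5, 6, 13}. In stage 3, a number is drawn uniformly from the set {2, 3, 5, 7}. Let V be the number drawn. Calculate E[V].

209/36

E[V | stage 1] = (1+9+10)/3 = 20/3.
E[V | stage 2] = (2+5+6+13)/4 = 13/2.
E[V | stage 3] = (2+3+5+7)/4 = 17/4.
E[V] = (1/3)·(20/3) + (1/3)·(13/2) + (1/3)·(17/4) = 209/36.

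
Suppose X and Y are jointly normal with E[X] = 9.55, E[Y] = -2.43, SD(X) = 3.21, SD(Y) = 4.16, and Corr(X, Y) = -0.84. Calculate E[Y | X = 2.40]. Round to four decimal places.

The regression of Y on X has slope ρ·σ_Y/σ_X and passes through (μ_X, μ_Y).
E[Y | X=2.40] = -2.43 + (-0.84)·(4.16/3.21)·(2.40 − (9.55)) = -2.43 + (-1.0886)·(-7.15) = 5.3535.

5.3535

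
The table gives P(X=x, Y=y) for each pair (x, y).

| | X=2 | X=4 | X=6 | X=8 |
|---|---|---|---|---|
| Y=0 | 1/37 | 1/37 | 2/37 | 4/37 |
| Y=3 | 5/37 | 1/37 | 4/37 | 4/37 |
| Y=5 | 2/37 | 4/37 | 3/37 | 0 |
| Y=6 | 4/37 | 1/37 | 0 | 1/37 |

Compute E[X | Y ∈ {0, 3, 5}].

158/31

P(Y ∈ {0, 3, 5}) = 31/37.
Summing X·P(X=x,Y=y) over the conditioning event gives 158/37.
E[X | Y ∈ {0, 3, 5}] = (158/37) / (31/37) = 158/31.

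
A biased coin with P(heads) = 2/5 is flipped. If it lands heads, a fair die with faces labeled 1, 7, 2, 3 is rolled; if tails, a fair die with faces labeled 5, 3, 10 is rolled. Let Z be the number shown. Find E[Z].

E[Z | heads] = (1+7+2+3)/4 = 13/4.
E[Z | tails] = (5+3+10)/3 = 6.
By the law of total expectation,
E[Z] = (2/5)·(13/4) + (3/5)·(6) = 49/10.

49/10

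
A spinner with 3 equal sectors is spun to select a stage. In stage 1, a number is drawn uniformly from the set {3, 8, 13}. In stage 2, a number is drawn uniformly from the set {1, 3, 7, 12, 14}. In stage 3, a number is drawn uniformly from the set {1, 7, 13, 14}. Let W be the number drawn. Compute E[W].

161/20

E[W | stage 1] = (3+8+13)/3 = 8.
E[W | stage 2] = (1+3+7+12+14)/5 = 37/5.
E[W | stage 3] = (1+7+13+14)/4 = 35/4.
By the law of total expectation,
E[W] = (1/3)·(8) + (1/3)·(37/5) + (1/3)·(35/4) = 161/20.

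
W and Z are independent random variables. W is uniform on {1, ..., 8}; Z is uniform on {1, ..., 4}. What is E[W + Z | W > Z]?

P(W > Z) = 11/16.
Summing (W+Z)·P(x,y) over outcomes with W > Z gives 87/16.
E[W + Z | W > Z] = (87/16) / (11/16) = 87/11.

87/11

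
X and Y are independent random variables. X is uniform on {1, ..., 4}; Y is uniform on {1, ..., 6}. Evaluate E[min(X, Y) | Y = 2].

7/4

P(Y = 2) = 1/6.
Summing min(X,Y)·P(x,y) over outcomes with Y = 2 gives 7/24.
E[min(X, Y) | Y = 2] = (7/24) / (1/6) = 7/4.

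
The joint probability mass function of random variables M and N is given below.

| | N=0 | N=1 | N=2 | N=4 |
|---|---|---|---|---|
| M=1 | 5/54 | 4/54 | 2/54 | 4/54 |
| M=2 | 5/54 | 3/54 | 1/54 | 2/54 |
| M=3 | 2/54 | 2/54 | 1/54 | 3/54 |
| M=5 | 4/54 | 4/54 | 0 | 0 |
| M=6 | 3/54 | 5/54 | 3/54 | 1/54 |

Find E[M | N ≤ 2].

75/22

P(N ≤ 2) = 22/27.
Summing M·P(M=x,N=y) over the conditioning event gives 25/9.
E[M | N ≤ 2] = (25/9) / (22/27) = 75/22.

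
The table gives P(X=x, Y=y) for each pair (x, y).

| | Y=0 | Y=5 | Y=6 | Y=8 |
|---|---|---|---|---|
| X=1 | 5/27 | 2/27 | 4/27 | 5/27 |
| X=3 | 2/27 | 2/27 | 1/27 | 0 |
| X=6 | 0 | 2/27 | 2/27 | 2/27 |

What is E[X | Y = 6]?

19/7

P(Y = 6) = 7/27.
Σ X·P over the event = 1·(4/27) + 3·(1/27) + 6·(2/27) = 19/27.
E[X | Y = 6] = (19/27) / (7/27) = 19/7.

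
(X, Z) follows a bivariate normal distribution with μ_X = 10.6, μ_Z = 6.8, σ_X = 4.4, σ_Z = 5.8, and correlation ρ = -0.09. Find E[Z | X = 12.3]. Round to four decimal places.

For a bivariate normal, E[Z | X=x] = μ_Z + ρ·(σ_Z/σ_X)·(x − μ_X).
E[Z | X=12.3] = 6.8 + (-0.09)·(5.8/4.4)·(12.3 − (10.6)) = 6.8 + (-0.11864)·(1.7) = 6.5983.

6.5983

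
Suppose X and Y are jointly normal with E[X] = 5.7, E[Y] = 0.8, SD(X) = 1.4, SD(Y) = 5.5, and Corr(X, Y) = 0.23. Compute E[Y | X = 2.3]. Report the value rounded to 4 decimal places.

For a bivariate normal, E[Y | X=x] = μ_Y + ρ·(σ_Y/σ_X)·(x − μ_X).
E[Y | X=2.3] = 0.8 + (0.23)·(5.5/1.4)·(2.3 − (5.7)) = 0.8 + (0.90357)·(-3.4) = -2.2721.

-2.2721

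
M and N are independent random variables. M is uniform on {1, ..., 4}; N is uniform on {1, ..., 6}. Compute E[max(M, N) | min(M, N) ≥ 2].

P(min(M, N) ≥ 2) = 5/8.
Summing max(M,N)·P(x,y) over outcomes with min(M, N) ≥ 2 gives 8/3.
E[max(M, N) | min(M, N) ≥ 2] = (8/3) / (5/8) = 64/15.

64/15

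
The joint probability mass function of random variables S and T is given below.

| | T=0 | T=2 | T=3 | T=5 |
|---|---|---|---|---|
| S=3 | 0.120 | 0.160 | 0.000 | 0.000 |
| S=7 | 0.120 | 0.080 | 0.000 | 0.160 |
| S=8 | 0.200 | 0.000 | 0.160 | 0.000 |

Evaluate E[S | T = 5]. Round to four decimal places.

7.0000

P(T = 5) = 0.160.
Σ S·P over the event = 7·(0.160) = 1.120.
E[S | T = 5] = (1.120) / (0.160) = 7.0000.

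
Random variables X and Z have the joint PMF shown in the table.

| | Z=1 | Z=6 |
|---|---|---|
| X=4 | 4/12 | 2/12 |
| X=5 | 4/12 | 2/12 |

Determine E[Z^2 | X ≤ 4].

P(X ≤ 4) = 1/2.
Σ Z^2·P over the event = 1·(4/12) + 36·(2/12) = 19/3.
E[Z^2 | X ≤ 4] = (19/3) / (1/2) = 38/3.

38/3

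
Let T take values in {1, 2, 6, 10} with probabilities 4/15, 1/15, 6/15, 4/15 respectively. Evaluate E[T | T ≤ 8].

42/11

P(T ≤ 8) = 11/15.
Σ over the event: 1·4/15 + 2·1/15 + 6·2/5 = 14/5.
E[T | T ≤ 8] = (14/5) / (11/15) = 42/11.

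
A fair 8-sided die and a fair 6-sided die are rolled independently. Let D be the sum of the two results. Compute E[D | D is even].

8

P(D is even) = 1/2.
Σ over the event: 2·1/48 + 4·1/16 + 6·5/48 + 8·1/8 + 10·5/48 + 12·1/16 + 14·1/48 = 4.
E[D | D is even] = (4) / (1/2) = 8.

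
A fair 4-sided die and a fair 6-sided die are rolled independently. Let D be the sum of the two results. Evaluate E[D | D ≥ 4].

136/21

P(D ≥ 4) = 7/8.
Σ over the event: 4·1/8 + 5·1/6 + 6·1/6 + 7·1/6 + 8·1/8 + 9·1/12 + 10·1/24 = 17/3.
E[D | D ≥ 4] = (17/3) / (7/8) = 136/21.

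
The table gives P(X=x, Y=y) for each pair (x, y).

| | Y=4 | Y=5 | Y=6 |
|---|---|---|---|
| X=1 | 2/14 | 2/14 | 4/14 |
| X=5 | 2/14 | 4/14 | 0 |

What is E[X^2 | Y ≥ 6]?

P(Y ≥ 6) = 2/7.
Σ X^2·P over the event = 1·(4/14) = 2/7.
E[X^2 | Y ≥ 6] = (2/7) / (2/7) = 1.

1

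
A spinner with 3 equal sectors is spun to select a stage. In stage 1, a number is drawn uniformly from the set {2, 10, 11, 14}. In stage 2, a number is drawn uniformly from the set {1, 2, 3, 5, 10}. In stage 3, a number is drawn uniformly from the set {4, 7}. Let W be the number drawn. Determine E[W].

379/60

E[W | stage 1] = (2+10+11+14)/4 = 37/4.
E[W | stage 2] = (1+2+3+5+10)/5 = 21/5.
E[W | stage 3] = (4+7)/2 = 11/2.
E[W] = (1/3)·(37/4) + (1/3)·(21/5) + (1/3)·(11/2) = 379/60.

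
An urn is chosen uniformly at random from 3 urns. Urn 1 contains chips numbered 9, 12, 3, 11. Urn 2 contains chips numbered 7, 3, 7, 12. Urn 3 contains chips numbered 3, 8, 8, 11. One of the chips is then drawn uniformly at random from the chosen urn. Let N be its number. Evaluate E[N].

E[N | urn 1] = (9+12+3+11)/4 = 35/4.
E[N | urn 2] = (7+3+7+12)/4 = 29/4.
E[N | urn 3] = (3+8+8+11)/4 = 15/2.
By the law of total expectation,
E[N] = (1/3)·(35/4) + (1/3)·(29/4) + (1/3)·(15/2) = 47/6.

47/6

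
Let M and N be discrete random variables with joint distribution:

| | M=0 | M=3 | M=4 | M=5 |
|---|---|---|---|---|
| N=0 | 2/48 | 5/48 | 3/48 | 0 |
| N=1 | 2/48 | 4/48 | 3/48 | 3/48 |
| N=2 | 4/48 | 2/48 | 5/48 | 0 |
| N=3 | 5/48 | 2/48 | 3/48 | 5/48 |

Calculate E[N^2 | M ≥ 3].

128/35

P(M ≥ 3) = 35/48.
Summing N^2·P(M=x,N=y) over the conditioning event gives 8/3.
E[N^2 | M ≥ 3] = (8/3) / (35/48) = 128/35.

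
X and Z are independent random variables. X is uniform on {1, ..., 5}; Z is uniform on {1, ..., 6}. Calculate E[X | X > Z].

4

Outcomes with X > Z: (2,1), (3,1), (3,2), (4,1), (4,2), (4,3), (5,1), (5,2), (5,3), (5,4), each with probability 1/30.
E[X | X > Z] = (2 + 3 + 3 + 4 + 4 + 4 + 5 + 5 + 5 + 5) / 10 = 4.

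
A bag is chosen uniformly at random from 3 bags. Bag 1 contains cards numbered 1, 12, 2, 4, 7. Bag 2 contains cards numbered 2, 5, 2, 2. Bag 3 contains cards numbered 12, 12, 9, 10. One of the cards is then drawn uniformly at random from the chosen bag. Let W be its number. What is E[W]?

E[W | bag 1] = (1+12+2+4+7)/5 = 26/5.
E[W | bag 2] = (2+5+2+2)/4 = 11/4.
E[W | bag 3] = (12+12+9+10)/4 = 43/4.
By the law of total expectation,
E[W] = (1/3)·(26/5) + (1/3)·(11/4) + (1/3)·(43/4) = 187/30.

187/30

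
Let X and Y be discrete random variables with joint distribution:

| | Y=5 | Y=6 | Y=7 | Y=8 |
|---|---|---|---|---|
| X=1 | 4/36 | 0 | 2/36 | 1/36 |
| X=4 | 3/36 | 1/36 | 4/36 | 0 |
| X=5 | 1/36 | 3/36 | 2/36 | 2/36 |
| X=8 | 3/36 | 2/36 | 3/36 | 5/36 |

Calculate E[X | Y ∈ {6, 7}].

P(Y ∈ {6, 7}) = 17/36.
Σ X·P over the event = 1·(2/36) + 4·(1/36) + 4·(4/36) + 5·(3/36) + 5·(2/36) + 8·(2/36) + 8·(3/36) = 29/12.
E[X | Y ∈ {6, 7}] = (29/12) / (17/36) = 87/17.

87/17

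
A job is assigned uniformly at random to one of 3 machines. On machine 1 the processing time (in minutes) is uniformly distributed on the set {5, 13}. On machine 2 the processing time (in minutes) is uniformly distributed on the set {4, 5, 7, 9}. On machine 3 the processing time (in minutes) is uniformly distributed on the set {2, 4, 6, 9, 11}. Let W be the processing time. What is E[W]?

E[W | machine 1] = (5+13)/2 = 9.
E[W | machine 2] = (4+5+7+9)/4 = 25/4.
E[W | machine 3] = (2+4+6+9+11)/5 = 32/5.
By the law of total expectation,
E[W] = (1/3)·(9) + (1/3)·(25/4) + (1/3)·(32/5) = 433/60.

433/60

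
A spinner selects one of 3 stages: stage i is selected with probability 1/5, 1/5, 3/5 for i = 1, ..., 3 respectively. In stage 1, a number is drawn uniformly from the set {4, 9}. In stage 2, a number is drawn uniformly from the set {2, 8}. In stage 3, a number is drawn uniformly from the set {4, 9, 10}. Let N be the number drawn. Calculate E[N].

69/10

E[N | stage 1] = (4+9)/2 = 13/2.
E[N | stage 2] = (2+8)/2 = 5.
E[N | stage 3] = (4+9+10)/3 = 23/3.
By the law of total expectation,
E[N] = (1/5)·(13/2) + (1/5)·(5) + (3/5)·(23/3) = 69/10.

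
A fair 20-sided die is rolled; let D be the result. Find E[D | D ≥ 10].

Given D ≥ 10, D is equally likely to be any of {10, 11, 12, 13, 14, 15, 16, 17, 18, 19, 20}.
E[D | D ≥ 10] = (10 + 11 + 12 + 13 + 14 + 15 + 16 + 17 + 18 + 19 + 20) / 11 = 15.

15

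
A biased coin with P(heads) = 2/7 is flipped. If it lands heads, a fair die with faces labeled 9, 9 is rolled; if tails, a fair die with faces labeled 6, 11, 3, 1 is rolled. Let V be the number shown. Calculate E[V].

E[V | heads] = (9+9)/2 = 9.
E[V | tails] = (6+11+3+1)/4 = 21/4.
E[V] = (2/7)·(9) + (5/7)·(21/4) = 177/28.

177/28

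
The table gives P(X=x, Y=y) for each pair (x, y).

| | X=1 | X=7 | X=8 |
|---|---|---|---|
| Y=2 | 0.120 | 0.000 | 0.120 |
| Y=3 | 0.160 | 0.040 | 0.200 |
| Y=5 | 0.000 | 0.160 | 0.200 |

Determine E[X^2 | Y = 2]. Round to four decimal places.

32.5000

P(Y = 2) = 0.240.
Σ X^2·P over the event = 1·(0.120) + 64·(0.120) = 7.800.
E[X^2 | Y = 2] = (7.800) / (0.240) = 32.5000.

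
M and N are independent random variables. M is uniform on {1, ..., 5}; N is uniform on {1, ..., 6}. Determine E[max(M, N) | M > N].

P(M > N) = 1/3.
Summing max(M,N)·P(x,y) over outcomes with M > N gives 4/3.
E[max(M, N) | M > N] = (4/3) / (1/3) = 4.

4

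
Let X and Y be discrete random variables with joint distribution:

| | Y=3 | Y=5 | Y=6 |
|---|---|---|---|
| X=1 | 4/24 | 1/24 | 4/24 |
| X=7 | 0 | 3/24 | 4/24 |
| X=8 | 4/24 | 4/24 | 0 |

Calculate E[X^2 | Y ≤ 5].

P(Y ≤ 5) = 2/3.
Σ X^2·P over the event = 1·(4/24) + 1·(1/24) + 49·(3/24) + 64·(4/24) + 64·(4/24) = 83/3.
E[X^2 | Y ≤ 5] = (83/3) / (2/3) = 83/2.

83/2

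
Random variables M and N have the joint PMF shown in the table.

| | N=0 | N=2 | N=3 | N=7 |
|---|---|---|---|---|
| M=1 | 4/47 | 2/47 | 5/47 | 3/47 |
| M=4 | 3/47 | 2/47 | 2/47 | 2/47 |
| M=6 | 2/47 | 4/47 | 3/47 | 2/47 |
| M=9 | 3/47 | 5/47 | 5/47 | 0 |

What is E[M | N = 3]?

P(N = 3) = 15/47.
Σ M·P over the event = 1·(5/47) + 4·(2/47) + 6·(3/47) + 9·(5/47) = 76/47.
E[M | N = 3] = (76/47) / (15/47) = 76/15.

76/15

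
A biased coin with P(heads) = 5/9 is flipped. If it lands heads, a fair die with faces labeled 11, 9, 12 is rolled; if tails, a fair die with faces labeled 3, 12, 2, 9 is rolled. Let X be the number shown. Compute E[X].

238/27

E[X | heads] = (11+9+12)/3 = 32/3.
E[X | tails] = (3+12+2+9)/4 = 13/2.
By the law of total expectation,
E[X] = (5/9)·(32/3) + (4/9)·(13/2) = 238/27.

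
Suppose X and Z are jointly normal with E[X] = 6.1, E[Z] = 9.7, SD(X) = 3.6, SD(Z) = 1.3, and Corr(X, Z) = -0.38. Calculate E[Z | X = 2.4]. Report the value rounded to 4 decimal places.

10.2077

For a bivariate normal, E[Z | X=x] = μ_Z + ρ·(σ_Z/σ_X)·(x − μ_X).
E[Z | X=2.4] = 9.7 + (-0.38)·(1.3/3.6)·(2.4 − (6.1)) = 9.7 + (-0.13722)·(-3.7) = 10.2077.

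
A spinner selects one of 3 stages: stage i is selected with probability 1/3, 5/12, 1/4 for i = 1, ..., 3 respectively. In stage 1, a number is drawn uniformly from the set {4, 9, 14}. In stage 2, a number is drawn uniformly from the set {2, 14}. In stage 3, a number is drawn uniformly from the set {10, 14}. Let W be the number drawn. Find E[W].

28/3

E[W | stage 1] = (4+9+14)/3 = 9.
E[W | stage 2] = (2+14)/2 = 8.
E[W | stage 3] = (10+14)/2 = 12.
E[W] = (1/3)·(9) + (5/12)·(8) + (1/4)·(12) = 28/3.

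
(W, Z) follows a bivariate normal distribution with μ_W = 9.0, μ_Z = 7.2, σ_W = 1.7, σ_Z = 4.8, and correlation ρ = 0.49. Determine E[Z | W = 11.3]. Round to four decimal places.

E[Z | W=x] = μ_Z + ρ(σ_Z/σ_W)(x − μ_W) for jointly normal variables.
E[Z | W=11.3] = 7.2 + (0.49)·(4.8/1.7)·(11.3 − (9.0)) = 7.2 + (1.3835)·(2.3) = 10.3821.

10.3821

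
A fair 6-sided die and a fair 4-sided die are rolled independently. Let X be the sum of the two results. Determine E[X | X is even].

6

P(X is even) = 1/2.
Σ over the event: 2·1/24 + 4·1/8 + 6·1/6 + 8·1/8 + 10·1/24 = 3.
E[X | X is even] = (3) / (1/2) = 6.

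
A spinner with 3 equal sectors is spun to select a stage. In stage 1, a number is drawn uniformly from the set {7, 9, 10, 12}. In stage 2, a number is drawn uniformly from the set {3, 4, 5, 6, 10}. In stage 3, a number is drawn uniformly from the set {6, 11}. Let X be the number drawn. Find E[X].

E[X | stage 1] = (7+9+10+12)/4 = 19/2.
E[X | stage 2] = (3+4+5+6+10)/5 = 28/5.
E[X | stage 3] = (6+11)/2 = 17/2.
E[X] = (1/3)·(19/2) + (1/3)·(28/5) + (1/3)·(17/2) = 118/15.

118/15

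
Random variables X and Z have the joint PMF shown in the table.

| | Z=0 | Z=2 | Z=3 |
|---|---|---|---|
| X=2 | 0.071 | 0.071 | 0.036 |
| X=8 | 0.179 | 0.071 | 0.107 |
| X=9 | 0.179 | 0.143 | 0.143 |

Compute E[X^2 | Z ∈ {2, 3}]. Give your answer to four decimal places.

P(Z ∈ {2, 3}) = 0.571.
Σ X^2·P over the event = 4·(0.071) + 4·(0.036) + 64·(0.071) + 64·(0.107) + 81·(0.143) + 81·(0.143) = 34.986.
E[X^2 | Z ∈ {2, 3}] = (34.986) / (0.571) = 61.2715.

61.2715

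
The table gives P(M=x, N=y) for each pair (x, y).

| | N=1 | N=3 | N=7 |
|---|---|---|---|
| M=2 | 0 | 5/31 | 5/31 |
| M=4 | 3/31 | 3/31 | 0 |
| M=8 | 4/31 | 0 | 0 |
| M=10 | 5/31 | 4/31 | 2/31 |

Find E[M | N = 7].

P(N = 7) = 7/31.
Σ M·P over the event = 2·(5/31) + 10·(2/31) = 30/31.
E[M | N = 7] = (30/31) / (7/31) = 30/7.

30/7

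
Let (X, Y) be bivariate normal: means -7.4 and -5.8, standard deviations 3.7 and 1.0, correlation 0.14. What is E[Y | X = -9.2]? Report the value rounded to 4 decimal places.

The regression of Y on X has slope ρ·σ_Y/σ_X and passes through (μ_X, μ_Y).
E[Y | X=-9.2] = -5.8 + (0.14)·(1.0/3.7)·(-9.2 − (-7.4)) = -5.8 + (0.037838)·(-1.8) = -5.8681.

-5.8681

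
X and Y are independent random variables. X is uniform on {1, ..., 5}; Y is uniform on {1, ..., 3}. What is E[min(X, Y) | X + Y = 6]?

Outcomes with X + Y = 6: (3,3), (4,2), (5,1), each with probability 1/15.
E[min(X, Y) | X + Y = 6] = (3 + 2 + 1) / 3 = 2.

2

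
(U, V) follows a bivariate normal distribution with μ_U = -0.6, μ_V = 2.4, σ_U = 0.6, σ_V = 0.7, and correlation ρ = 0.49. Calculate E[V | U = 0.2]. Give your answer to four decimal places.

For a bivariate normal, E[V | U=x] = μ_V + ρ·(σ_V/σ_U)·(x − μ_U).
E[V | U=0.2] = 2.4 + (0.49)·(0.7/0.6)·(0.2 − (-0.6)) = 2.4 + (0.57167)·(0.8) = 2.8573.

2.8573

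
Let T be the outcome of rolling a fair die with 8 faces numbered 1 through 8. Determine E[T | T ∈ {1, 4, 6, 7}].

P(T ∈ {1, 4, 6, 7}) = 1/2.
Σ over the event: 1·1/8 + 4·1/8 + 6·1/8 + 7·1/8 = 9/4.
E[T | T ∈ {1, 4, 6, 7}] = (9/4) / (1/2) = 9/2.

9/2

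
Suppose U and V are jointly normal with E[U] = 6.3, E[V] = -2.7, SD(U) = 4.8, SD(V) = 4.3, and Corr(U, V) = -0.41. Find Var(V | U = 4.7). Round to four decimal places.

15.3818

The conditional variance in a bivariate normal is σ_V²(1 − ρ²), independent of x.
Var(V | U=4.7) = (4.3)²·(1 − (-0.41)²) = 18.49·0.8319 = 15.3818.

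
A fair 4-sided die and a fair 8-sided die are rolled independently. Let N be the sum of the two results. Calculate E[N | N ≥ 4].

P(N ≥ 4) = 29/32.
E[N | N ≥ 4] = (27/4) / (29/32) = 216/29.

216/29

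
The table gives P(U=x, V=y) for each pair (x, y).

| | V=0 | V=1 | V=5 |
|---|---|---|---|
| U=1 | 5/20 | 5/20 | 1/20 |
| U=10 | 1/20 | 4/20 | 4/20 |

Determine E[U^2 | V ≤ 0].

P(V ≤ 0) = 3/10.
Σ U^2·P over the event = 1·(5/20) + 100·(1/20) = 21/4.
E[U^2 | V ≤ 0] = (21/4) / (3/10) = 35/2.

35/2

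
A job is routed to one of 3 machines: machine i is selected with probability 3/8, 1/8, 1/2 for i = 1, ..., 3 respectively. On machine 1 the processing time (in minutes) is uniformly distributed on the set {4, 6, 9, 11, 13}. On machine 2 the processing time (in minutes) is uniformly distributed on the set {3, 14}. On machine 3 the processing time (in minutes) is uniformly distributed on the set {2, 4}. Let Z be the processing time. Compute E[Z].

E[Z | machine 1] = (4+6+9+11+13)/5 = 43/5.
E[Z | machine 2] = (3+14)/2 = 17/2.
E[Z | machine 3] = (2+4)/2 = 3.
By the law of total expectation,
E[Z] = (3/8)·(43/5) + (1/8)·(17/2) + (1/2)·(3) = 463/80.

463/80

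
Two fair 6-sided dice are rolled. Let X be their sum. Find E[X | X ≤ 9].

P(X ≤ 9) = 5/6.
Σ over the event: 2·1/36 + 3·1/18 + 4·1/12 + 5·1/9 + 6·5/36 + 7·1/6 + 8·5/36 + 9·1/9 = 47/9.
E[X | X ≤ 9] = (47/9) / (5/6) = 94/15.

94/15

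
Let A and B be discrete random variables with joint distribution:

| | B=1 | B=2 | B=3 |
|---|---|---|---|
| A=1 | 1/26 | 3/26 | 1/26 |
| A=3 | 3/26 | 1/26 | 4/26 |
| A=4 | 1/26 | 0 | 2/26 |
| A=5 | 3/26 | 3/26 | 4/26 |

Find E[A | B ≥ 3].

P(B ≥ 3) = 11/26.
Σ A·P over the event = 1·(1/26) + 3·(4/26) + 4·(2/26) + 5·(4/26) = 41/26.
E[A | B ≥ 3] = (41/26) / (11/26) = 41/11.

41/11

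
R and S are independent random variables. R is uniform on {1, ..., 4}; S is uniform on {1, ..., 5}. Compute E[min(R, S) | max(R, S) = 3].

Outcomes with max(R, S) = 3: (1,3), (2,3), (3,1), (3,2), (3,3), each with probability 1/20.
E[min(R, S) | max(R, S) = 3] = (1 + 2 + 1 + 2 + 3) / 5 = 9/5.

9/5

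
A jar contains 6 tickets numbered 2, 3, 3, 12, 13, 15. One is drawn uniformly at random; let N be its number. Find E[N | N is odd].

17/2

P(N is odd) = 2/3.
Σ over the event: 3·1/3 + 13·1/6 + 15·1/6 = 17/3.
E[N | N is odd] = (17/3) / (2/3) = 17/2.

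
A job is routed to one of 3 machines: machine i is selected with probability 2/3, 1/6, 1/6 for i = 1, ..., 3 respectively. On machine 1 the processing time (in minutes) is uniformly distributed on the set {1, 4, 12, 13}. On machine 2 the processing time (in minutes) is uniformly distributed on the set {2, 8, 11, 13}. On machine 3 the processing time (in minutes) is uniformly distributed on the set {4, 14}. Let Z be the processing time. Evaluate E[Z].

E[Z | machine 1] = (1+4+12+13)/4 = 15/2.
E[Z | machine 2] = (2+8+11+13)/4 = 17/2.
E[Z | machine 3] = (4+14)/2 = 9.
E[Z] = (2/3)·(15/2) + (1/6)·(17/2) + (1/6)·(9) = 95/12.

95/12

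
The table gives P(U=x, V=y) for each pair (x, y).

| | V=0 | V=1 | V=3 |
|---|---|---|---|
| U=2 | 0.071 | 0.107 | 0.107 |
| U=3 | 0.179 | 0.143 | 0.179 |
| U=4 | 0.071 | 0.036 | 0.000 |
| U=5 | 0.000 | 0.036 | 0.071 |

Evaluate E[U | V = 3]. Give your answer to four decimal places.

3.0980

P(V = 3) = 0.357.
Σ U·P over the event = 2·(0.107) + 3·(0.179) + 5·(0.071) = 1.106.
E[U | V = 3] = (1.106) / (0.357) = 3.0980.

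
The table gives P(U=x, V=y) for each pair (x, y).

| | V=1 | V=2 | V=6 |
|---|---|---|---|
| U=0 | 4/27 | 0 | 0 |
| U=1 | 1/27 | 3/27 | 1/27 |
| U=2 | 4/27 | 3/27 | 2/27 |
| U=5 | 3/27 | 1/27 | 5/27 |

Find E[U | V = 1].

2

P(V = 1) = 4/9.
Summing U·P(U=x,V=y) over the conditioning event gives 8/9.
E[U | V = 1] = (8/9) / (4/9) = 2.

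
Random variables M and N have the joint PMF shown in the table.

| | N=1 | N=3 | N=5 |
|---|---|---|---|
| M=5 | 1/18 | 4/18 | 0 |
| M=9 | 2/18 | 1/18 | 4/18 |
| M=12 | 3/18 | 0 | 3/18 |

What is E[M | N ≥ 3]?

P(N ≥ 3) = 2/3.
Σ M·P over the event = 5·(4/18) + 9·(1/18) + 9·(4/18) + 12·(3/18) = 101/18.
E[M | N ≥ 3] = (101/18) / (2/3) = 101/12.

101/12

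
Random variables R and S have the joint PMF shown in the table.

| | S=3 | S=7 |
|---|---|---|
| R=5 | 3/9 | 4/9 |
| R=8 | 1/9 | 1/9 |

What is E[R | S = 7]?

P(S = 7) = 5/9.
Σ R·P over the event = 5·(4/9) + 8·(1/9) = 28/9.
E[R | S = 7] = (28/9) / (5/9) = 28/5.

28/5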